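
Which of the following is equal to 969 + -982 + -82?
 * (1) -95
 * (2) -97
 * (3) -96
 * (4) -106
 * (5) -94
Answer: 1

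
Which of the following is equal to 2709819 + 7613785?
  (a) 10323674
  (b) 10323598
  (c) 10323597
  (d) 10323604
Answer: d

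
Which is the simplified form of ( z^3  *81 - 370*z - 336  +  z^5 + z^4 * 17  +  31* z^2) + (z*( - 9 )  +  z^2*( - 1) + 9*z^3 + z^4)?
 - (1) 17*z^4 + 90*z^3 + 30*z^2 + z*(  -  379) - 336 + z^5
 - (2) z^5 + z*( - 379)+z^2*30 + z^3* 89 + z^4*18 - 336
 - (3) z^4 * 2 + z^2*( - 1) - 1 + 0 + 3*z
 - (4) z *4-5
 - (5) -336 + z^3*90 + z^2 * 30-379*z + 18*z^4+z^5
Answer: 5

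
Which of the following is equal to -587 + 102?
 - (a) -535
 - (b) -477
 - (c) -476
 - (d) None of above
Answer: d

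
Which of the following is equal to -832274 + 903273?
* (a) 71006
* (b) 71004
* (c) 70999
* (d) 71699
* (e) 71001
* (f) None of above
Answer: c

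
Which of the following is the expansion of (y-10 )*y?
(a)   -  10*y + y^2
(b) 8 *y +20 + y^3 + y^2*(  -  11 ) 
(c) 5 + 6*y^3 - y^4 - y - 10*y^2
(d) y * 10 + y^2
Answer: a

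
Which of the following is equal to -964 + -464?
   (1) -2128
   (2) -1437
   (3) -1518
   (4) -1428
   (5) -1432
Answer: 4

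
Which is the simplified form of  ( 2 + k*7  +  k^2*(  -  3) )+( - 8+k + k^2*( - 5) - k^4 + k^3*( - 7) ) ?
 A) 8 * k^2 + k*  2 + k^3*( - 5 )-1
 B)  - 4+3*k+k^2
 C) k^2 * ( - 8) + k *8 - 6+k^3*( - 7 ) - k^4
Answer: C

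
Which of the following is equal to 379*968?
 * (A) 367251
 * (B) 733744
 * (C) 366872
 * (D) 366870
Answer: C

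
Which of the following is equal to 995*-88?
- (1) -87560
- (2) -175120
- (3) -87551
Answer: 1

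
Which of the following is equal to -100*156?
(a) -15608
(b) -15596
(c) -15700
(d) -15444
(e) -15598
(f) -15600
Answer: f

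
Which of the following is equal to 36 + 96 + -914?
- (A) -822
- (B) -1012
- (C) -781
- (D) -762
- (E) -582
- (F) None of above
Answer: F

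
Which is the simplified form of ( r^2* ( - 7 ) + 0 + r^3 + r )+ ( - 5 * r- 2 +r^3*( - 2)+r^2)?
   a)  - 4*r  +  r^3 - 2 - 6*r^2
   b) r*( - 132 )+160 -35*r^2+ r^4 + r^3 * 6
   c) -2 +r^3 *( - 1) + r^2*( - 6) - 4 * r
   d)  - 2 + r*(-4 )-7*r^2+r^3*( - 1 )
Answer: c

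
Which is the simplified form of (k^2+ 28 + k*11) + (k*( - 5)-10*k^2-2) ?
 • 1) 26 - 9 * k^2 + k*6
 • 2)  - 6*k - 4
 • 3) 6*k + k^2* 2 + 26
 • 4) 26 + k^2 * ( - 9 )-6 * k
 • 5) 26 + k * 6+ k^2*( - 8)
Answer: 1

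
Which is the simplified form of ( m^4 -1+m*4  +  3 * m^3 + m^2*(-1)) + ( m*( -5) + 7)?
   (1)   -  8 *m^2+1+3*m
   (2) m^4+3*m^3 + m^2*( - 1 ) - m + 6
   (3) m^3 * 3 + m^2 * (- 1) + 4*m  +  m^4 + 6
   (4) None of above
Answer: 2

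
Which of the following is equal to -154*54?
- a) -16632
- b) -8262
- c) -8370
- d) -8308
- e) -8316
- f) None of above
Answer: e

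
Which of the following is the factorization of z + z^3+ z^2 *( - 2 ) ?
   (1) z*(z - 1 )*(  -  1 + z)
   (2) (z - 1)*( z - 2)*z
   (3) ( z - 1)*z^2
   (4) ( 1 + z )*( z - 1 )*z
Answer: 1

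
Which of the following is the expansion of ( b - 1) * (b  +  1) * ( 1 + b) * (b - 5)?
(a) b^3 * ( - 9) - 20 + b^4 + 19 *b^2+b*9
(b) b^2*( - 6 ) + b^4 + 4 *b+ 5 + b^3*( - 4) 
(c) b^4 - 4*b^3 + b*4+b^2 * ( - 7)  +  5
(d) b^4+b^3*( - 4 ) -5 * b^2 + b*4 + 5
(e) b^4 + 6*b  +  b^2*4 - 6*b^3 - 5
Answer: b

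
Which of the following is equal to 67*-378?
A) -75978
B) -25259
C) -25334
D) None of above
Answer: D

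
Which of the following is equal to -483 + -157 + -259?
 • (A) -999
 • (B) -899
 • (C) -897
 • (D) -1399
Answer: B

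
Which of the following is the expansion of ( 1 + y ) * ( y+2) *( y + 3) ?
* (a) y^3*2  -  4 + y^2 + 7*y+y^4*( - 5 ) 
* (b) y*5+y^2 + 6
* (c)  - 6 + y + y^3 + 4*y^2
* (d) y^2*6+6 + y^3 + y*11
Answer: d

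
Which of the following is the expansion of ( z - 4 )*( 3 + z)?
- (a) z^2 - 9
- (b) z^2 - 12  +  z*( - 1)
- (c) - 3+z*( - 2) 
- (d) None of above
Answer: b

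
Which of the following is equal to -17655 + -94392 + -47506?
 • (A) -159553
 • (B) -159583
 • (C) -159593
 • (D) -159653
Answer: A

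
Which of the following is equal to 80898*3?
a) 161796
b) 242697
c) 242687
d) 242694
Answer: d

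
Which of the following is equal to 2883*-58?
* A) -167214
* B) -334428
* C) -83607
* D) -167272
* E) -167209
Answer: A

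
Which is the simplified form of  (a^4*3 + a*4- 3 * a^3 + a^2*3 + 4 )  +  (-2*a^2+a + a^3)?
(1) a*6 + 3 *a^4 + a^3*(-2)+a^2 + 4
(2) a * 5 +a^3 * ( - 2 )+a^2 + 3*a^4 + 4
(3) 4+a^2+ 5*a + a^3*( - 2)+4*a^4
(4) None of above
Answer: 2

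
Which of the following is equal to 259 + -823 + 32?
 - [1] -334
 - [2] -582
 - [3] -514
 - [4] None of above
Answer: 4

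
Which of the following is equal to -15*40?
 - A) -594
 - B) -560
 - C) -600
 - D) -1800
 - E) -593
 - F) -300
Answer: C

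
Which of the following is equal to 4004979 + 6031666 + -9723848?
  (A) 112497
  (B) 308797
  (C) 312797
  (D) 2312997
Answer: C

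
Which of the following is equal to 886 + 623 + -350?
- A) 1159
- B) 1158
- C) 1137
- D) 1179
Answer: A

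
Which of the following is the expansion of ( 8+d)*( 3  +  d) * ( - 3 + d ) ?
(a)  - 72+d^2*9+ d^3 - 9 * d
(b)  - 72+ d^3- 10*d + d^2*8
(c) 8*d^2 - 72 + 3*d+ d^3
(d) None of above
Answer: d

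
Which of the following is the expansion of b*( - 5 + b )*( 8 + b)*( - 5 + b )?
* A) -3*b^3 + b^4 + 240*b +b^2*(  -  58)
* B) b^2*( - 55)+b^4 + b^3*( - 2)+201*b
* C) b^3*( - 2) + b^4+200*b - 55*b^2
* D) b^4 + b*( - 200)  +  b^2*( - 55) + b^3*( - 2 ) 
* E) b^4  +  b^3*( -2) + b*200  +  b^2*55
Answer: C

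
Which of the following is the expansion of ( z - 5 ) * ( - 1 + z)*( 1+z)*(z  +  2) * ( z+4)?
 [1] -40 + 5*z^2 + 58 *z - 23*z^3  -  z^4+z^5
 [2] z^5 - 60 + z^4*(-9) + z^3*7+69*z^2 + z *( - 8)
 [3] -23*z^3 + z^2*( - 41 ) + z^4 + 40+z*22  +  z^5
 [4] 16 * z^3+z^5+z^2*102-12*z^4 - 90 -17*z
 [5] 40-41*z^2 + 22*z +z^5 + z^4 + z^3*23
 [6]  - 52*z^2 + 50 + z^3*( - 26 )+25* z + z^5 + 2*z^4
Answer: 3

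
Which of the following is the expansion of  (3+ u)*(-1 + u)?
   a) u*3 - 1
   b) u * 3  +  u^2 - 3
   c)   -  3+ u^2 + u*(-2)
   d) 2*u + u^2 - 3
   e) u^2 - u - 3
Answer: d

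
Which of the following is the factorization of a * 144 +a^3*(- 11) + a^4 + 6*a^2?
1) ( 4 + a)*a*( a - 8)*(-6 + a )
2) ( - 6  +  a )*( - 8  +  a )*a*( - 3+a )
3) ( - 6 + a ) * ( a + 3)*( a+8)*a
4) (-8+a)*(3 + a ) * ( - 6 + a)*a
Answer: 4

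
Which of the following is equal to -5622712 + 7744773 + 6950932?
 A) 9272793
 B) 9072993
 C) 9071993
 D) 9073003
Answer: B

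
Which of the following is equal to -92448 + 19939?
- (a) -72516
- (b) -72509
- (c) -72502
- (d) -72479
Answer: b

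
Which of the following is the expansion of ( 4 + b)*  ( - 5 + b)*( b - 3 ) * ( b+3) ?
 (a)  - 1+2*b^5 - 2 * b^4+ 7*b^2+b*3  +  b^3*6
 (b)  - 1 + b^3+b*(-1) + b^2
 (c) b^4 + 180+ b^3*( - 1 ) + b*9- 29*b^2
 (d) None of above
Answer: c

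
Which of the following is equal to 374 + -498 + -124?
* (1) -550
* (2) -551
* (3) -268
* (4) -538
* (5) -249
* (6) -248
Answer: 6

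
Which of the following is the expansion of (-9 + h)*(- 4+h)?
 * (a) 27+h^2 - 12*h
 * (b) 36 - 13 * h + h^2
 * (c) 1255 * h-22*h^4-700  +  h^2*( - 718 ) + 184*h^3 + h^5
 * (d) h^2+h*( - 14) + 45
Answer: b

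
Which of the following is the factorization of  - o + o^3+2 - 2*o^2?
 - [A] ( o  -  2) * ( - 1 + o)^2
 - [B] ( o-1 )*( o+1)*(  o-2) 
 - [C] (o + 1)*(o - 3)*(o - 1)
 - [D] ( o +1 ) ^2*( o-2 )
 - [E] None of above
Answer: B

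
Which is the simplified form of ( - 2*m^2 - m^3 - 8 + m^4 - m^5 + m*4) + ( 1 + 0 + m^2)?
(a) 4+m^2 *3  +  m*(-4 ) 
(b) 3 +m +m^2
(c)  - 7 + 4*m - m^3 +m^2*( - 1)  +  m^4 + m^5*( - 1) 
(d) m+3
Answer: c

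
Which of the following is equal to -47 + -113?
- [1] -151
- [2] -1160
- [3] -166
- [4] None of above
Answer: 4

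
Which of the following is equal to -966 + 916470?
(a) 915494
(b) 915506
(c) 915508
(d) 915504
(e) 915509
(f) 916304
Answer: d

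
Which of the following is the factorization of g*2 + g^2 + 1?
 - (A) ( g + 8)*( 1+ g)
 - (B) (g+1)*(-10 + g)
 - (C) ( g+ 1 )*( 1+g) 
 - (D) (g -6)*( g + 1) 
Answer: C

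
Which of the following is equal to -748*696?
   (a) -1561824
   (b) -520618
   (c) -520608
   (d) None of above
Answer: c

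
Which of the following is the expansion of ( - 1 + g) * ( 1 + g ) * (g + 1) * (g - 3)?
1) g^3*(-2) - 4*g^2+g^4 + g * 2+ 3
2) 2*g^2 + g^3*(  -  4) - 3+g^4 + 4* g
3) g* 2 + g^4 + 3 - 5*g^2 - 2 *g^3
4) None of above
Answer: 1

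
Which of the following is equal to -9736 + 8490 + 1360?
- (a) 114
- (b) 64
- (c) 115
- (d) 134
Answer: a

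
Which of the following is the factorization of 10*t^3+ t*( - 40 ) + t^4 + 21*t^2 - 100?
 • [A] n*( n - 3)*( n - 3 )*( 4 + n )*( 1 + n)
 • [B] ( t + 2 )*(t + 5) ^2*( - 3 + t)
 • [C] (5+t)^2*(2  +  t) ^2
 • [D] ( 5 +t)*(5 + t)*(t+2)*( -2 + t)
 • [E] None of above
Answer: D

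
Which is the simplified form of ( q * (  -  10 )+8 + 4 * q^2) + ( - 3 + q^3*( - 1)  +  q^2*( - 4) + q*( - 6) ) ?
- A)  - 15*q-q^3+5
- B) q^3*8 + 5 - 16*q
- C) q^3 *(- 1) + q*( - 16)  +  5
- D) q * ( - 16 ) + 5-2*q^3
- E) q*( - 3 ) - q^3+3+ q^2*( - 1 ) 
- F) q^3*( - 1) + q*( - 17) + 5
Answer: C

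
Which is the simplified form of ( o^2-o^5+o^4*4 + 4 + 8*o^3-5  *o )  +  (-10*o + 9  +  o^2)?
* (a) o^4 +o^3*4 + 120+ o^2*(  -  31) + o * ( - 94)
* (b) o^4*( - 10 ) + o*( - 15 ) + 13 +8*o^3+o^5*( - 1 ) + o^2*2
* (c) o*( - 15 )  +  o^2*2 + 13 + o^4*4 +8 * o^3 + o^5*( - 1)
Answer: c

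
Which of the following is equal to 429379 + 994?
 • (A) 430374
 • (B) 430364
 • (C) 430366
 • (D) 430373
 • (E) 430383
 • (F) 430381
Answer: D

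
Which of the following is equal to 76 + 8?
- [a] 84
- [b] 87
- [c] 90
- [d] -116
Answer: a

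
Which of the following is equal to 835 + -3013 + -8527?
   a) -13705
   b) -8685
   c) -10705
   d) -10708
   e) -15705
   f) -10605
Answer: c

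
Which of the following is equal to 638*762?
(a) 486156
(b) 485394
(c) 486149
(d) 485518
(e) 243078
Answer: a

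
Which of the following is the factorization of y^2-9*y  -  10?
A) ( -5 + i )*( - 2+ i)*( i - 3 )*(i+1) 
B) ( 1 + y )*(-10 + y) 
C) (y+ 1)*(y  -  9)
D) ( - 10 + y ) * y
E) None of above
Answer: B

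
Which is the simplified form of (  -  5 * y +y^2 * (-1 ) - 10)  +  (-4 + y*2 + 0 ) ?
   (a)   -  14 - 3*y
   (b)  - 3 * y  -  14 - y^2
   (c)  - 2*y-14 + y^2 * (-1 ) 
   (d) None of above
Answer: b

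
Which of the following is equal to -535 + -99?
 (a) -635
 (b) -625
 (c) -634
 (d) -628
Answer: c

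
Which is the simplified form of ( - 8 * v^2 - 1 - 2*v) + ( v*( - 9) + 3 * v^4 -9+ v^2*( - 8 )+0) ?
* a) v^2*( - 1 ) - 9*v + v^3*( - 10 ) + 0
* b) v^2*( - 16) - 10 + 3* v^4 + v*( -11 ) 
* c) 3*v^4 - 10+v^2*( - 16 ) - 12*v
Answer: b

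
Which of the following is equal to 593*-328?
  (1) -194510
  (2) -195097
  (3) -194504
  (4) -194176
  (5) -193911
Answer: 3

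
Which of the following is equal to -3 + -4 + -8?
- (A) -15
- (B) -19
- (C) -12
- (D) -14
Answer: A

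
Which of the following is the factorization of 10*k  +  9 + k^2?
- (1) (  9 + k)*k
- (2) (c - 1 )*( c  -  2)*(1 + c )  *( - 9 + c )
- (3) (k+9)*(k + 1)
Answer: 3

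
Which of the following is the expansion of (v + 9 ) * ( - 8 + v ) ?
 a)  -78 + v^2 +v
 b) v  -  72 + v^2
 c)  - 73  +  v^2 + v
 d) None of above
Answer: b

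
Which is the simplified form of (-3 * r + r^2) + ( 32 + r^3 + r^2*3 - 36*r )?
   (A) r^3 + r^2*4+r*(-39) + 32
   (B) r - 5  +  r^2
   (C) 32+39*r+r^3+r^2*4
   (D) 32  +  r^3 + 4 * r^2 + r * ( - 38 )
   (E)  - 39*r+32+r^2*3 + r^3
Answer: A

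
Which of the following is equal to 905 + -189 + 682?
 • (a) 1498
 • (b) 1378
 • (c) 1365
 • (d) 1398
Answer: d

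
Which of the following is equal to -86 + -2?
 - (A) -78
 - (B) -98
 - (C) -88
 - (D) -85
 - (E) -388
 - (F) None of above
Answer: C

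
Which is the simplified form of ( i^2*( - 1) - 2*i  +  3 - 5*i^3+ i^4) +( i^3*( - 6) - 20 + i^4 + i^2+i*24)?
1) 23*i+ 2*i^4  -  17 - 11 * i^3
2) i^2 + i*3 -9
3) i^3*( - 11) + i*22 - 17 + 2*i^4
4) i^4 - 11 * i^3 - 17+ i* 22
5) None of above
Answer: 3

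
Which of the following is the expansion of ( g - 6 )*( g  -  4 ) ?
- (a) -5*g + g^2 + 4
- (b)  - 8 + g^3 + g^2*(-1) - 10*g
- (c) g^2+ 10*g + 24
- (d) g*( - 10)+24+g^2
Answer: d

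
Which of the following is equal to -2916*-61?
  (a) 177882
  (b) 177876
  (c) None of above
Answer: b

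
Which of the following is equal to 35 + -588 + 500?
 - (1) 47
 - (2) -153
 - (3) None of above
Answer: 3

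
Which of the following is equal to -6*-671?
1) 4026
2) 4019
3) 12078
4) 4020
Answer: 1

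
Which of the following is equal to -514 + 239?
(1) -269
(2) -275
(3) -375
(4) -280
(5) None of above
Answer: 2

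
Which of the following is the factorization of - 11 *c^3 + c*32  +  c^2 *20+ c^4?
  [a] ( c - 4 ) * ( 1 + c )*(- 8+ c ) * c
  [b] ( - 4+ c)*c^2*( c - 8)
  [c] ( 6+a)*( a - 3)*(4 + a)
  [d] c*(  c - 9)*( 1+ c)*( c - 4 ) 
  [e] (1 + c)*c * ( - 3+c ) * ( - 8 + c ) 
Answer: a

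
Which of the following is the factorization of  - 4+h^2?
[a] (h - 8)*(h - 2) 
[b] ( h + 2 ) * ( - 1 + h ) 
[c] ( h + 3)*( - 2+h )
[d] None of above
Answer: d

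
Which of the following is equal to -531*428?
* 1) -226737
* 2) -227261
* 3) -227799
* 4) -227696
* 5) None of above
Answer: 5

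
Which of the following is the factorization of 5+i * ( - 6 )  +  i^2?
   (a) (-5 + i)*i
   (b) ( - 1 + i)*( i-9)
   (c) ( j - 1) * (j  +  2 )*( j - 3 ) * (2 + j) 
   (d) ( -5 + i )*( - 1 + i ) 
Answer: d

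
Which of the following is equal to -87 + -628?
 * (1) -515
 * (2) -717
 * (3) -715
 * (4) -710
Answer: 3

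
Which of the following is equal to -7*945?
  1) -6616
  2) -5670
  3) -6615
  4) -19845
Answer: 3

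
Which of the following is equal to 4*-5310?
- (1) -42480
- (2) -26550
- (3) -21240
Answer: 3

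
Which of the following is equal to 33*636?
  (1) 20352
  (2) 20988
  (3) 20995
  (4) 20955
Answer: 2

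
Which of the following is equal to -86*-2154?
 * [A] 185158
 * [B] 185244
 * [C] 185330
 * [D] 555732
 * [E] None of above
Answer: B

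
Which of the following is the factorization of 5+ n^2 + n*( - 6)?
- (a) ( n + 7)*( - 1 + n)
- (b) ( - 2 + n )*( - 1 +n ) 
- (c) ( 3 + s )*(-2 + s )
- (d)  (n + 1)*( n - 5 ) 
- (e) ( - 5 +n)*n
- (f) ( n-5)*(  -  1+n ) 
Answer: f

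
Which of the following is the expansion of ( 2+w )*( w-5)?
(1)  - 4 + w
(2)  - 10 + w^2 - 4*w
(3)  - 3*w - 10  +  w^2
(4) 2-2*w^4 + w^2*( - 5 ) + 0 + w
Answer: 3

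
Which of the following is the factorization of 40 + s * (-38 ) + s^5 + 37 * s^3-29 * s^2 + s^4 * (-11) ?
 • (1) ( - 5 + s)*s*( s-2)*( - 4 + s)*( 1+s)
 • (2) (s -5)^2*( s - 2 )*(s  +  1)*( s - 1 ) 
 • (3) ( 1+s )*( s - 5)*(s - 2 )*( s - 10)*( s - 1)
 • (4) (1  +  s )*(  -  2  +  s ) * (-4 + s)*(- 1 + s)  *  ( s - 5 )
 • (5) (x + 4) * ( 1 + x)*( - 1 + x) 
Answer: 4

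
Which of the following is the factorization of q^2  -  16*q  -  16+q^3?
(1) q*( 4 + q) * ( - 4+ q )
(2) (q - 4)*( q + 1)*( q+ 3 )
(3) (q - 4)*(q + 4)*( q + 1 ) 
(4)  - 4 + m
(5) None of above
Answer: 3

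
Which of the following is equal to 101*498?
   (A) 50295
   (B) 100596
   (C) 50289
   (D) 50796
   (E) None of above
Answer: E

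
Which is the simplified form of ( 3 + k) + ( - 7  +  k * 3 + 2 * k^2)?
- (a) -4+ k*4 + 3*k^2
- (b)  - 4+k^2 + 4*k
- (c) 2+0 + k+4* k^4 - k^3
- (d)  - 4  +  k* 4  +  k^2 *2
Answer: d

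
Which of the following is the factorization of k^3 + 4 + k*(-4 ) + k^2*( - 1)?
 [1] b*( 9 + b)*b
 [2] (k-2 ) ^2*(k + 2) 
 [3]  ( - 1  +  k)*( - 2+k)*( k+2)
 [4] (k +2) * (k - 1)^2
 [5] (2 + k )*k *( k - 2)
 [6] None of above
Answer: 3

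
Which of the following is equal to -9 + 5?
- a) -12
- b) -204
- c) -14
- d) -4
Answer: d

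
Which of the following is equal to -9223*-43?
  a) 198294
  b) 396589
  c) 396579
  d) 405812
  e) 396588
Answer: b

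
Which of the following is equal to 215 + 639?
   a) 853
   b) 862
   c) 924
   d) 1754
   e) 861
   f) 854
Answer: f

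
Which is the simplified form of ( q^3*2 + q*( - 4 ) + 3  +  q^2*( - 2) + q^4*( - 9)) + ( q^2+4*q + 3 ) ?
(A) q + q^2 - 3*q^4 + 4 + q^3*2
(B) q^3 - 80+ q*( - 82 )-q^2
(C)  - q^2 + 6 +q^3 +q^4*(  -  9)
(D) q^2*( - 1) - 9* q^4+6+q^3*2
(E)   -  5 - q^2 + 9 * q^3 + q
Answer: D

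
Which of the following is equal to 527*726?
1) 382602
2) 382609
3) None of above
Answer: 1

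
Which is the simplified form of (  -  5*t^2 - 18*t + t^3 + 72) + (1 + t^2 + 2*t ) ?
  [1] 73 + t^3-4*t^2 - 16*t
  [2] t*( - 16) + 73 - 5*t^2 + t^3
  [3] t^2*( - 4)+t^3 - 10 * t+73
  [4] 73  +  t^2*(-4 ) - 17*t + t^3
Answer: 1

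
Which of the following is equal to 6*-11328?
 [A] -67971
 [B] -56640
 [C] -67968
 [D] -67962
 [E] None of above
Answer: C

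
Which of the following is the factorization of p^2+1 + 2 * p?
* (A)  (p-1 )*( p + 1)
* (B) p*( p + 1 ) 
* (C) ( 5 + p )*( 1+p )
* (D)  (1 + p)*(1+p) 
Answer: D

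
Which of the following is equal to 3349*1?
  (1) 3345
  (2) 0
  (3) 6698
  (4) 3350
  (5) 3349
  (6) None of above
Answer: 5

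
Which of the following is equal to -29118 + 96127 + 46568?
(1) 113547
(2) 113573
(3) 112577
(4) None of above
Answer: 4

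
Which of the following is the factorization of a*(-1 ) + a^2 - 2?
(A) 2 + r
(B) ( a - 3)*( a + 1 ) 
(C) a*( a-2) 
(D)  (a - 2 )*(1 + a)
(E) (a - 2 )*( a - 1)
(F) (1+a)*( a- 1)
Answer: D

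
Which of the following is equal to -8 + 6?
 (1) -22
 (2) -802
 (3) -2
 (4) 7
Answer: 3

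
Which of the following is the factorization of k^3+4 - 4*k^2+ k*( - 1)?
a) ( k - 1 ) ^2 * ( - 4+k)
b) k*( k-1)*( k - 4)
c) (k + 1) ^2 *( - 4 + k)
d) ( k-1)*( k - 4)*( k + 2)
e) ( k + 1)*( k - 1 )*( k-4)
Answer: e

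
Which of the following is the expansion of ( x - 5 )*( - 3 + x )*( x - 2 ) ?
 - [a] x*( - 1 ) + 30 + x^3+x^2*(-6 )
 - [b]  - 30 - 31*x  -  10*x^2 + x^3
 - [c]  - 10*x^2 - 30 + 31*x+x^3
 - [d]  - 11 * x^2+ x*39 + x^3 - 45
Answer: c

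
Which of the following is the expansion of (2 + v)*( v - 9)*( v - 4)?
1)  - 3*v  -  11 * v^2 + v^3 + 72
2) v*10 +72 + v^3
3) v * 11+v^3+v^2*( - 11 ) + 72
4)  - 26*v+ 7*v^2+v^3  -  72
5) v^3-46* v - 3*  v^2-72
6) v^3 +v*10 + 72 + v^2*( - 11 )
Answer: 6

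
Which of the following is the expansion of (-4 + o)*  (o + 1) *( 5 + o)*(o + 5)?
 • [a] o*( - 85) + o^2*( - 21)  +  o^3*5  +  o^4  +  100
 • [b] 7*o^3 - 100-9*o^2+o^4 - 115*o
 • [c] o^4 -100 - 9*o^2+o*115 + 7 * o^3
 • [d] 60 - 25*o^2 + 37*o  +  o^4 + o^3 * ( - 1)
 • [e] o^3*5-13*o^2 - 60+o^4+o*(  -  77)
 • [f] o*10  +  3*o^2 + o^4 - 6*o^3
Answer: b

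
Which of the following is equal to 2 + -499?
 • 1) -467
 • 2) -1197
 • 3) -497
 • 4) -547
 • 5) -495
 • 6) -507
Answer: 3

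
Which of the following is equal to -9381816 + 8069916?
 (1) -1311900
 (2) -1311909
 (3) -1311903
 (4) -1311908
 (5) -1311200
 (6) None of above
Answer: 1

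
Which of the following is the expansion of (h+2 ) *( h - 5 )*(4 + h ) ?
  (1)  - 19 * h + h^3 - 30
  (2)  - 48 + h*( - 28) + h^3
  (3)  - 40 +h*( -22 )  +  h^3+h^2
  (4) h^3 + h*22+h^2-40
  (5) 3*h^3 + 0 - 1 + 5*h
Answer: 3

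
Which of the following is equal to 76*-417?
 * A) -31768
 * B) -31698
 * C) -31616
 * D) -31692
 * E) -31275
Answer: D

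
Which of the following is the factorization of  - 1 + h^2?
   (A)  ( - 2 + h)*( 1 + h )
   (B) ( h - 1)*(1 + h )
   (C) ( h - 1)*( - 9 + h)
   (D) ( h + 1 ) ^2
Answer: B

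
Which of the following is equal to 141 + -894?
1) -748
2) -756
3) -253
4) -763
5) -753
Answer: 5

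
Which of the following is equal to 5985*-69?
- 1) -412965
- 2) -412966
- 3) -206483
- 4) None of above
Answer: 1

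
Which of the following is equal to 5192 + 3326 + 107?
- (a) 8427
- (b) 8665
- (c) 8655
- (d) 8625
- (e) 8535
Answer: d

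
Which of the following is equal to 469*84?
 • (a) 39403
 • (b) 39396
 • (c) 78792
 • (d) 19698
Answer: b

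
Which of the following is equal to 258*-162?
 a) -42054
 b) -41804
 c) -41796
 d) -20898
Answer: c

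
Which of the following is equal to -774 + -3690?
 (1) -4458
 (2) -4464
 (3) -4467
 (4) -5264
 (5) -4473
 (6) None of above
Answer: 2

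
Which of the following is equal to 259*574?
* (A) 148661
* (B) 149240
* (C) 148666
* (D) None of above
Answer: C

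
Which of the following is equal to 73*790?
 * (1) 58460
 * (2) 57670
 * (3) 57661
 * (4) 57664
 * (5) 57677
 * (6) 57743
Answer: 2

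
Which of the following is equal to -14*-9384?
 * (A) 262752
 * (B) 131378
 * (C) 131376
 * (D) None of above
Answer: C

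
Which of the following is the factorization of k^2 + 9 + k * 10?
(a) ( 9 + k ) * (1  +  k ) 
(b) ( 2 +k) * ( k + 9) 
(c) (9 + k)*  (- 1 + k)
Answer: a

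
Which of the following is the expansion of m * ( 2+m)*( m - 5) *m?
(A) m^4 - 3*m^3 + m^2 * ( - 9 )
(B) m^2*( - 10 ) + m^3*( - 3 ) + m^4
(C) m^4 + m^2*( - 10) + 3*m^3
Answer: B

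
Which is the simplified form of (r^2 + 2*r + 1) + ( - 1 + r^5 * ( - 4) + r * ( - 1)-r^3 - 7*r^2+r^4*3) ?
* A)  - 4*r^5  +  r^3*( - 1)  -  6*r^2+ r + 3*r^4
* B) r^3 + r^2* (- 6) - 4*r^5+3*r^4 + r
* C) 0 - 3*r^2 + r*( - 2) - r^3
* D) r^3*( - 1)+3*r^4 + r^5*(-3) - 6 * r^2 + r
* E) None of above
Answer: A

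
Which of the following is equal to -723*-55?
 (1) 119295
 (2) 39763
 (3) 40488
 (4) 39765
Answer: 4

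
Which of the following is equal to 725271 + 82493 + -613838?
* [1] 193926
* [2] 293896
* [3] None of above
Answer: 1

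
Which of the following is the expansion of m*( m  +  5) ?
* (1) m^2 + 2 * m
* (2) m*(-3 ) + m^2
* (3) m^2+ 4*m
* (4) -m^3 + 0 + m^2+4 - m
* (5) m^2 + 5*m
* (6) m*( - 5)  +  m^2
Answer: 5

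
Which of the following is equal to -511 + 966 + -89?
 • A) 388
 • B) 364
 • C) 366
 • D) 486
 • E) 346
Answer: C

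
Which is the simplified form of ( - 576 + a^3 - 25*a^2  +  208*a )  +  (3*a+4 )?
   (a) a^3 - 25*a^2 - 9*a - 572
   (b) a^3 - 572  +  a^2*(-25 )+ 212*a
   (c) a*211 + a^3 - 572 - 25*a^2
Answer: c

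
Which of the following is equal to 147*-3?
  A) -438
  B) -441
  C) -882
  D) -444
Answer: B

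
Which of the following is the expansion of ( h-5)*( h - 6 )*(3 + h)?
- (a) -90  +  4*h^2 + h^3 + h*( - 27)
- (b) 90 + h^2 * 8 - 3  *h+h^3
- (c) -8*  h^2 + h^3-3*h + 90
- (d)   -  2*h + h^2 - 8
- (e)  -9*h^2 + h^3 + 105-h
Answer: c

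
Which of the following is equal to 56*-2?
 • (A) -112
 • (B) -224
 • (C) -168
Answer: A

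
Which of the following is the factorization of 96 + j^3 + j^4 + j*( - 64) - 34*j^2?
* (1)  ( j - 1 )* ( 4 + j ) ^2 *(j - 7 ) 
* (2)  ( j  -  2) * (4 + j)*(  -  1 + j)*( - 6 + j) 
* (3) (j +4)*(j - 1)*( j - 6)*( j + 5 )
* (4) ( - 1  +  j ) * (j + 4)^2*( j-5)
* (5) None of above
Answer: 5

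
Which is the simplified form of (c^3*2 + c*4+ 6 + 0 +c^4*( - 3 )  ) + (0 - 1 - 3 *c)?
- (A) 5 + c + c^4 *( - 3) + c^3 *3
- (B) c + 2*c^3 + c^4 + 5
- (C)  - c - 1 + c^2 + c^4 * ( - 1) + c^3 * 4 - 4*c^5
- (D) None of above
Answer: D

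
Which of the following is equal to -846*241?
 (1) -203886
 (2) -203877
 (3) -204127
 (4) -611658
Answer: 1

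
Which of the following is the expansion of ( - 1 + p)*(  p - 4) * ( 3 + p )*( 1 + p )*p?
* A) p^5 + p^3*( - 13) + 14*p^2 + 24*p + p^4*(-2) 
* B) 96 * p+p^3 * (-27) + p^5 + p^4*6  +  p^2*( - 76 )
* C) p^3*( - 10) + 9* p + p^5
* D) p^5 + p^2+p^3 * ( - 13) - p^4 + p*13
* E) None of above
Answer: E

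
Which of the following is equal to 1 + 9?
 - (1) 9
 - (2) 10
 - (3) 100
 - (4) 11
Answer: 2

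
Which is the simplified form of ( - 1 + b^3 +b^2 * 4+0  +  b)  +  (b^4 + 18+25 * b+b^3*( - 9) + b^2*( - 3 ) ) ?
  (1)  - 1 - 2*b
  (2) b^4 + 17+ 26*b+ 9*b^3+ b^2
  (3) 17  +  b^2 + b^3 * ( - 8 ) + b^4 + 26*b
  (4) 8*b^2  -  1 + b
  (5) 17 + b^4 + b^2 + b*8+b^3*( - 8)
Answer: 3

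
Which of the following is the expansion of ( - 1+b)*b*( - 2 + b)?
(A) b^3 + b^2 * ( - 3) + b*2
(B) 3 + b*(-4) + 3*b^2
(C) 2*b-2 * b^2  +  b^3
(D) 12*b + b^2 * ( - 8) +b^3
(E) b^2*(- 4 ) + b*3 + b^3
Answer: A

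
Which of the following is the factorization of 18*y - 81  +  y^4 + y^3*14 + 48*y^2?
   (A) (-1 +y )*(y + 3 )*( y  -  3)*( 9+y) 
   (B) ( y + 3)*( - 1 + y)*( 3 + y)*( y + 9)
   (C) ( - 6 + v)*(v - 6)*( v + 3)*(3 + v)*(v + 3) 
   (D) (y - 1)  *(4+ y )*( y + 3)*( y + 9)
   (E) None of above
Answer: B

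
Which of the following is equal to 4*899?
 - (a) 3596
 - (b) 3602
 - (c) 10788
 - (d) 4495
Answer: a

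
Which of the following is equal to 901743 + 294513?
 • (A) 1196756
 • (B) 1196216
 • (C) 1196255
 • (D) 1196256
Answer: D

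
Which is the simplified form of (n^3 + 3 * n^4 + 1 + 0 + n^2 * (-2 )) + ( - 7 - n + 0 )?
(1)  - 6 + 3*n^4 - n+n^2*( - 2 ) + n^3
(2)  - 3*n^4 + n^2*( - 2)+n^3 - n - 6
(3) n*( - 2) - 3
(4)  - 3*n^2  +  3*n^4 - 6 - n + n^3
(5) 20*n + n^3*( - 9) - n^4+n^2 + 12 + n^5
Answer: 1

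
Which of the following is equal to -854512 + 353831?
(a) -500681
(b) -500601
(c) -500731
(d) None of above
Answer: a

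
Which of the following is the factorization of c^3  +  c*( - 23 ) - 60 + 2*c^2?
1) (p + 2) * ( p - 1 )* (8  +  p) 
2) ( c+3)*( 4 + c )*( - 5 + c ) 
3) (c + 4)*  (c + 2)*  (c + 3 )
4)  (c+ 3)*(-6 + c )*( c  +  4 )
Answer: 2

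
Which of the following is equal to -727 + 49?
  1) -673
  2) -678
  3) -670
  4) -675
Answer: 2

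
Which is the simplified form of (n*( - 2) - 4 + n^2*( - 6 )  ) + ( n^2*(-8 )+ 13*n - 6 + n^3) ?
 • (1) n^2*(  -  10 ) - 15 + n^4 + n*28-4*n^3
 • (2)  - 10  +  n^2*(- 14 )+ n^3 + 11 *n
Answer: 2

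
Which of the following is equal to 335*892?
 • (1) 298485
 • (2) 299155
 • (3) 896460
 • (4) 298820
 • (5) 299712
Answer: 4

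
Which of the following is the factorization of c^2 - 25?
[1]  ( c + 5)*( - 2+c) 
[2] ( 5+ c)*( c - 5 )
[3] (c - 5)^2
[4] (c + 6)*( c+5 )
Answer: 2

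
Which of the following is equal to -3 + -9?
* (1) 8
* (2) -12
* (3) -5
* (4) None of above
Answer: 2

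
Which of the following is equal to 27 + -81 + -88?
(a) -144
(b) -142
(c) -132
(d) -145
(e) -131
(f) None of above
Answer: b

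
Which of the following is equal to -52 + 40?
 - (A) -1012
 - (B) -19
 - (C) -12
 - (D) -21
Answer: C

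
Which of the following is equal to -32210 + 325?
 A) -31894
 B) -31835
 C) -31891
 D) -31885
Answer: D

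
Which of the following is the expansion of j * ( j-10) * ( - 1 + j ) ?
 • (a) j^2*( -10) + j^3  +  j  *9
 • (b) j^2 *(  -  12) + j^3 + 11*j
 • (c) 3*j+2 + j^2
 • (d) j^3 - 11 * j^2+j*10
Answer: d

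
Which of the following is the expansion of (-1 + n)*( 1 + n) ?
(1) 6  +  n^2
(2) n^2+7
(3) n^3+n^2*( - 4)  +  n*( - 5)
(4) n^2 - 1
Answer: 4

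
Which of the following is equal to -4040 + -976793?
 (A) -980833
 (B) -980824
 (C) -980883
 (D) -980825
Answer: A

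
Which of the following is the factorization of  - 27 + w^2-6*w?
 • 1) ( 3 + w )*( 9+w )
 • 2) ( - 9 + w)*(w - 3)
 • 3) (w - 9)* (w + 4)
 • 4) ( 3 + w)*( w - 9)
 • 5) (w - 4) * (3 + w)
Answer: 4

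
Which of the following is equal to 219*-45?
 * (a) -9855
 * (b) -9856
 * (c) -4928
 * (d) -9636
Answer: a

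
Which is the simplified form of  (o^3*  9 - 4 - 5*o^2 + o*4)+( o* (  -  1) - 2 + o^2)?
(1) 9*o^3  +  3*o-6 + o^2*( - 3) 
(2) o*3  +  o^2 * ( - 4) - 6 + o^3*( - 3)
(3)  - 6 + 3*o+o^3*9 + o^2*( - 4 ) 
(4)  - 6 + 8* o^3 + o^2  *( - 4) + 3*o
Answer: 3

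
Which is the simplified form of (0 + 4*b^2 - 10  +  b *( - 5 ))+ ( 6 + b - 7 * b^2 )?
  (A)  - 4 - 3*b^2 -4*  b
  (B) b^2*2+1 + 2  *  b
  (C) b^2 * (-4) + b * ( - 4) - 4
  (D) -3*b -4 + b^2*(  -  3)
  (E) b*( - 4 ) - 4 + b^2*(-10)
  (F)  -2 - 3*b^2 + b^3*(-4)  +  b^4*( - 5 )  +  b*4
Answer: A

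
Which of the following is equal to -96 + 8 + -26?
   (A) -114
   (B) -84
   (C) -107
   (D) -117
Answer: A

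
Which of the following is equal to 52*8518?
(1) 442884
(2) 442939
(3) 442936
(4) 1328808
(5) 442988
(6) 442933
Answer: 3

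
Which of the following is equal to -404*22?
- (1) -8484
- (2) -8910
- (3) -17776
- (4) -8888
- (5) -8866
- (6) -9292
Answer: 4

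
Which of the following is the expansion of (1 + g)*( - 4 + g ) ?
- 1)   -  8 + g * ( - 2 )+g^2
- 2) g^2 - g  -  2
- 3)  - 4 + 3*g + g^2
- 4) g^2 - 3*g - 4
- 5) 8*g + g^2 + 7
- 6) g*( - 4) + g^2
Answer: 4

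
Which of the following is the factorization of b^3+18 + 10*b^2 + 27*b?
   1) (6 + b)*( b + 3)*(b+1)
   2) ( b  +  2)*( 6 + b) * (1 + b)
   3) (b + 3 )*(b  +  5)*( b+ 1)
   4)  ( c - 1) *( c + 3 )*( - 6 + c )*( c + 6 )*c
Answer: 1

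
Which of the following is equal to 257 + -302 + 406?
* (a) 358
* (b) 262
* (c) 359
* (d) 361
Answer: d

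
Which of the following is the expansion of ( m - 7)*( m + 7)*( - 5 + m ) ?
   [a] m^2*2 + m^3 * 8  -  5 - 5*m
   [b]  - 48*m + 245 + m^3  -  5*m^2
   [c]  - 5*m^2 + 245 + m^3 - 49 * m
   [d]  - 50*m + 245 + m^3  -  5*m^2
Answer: c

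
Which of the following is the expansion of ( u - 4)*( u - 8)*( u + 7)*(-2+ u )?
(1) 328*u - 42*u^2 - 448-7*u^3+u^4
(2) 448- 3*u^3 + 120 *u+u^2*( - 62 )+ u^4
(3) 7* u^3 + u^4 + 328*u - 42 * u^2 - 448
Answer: 1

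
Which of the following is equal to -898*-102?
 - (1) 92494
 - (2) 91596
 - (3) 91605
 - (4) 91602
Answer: 2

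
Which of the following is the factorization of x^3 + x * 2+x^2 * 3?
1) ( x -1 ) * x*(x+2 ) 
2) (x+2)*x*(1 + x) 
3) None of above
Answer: 2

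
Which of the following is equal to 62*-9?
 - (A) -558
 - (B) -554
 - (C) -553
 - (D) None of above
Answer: A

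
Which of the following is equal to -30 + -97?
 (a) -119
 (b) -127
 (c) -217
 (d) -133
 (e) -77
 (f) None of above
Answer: b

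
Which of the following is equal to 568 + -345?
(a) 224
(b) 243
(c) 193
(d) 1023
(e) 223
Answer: e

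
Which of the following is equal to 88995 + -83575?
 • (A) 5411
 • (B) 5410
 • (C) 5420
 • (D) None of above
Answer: C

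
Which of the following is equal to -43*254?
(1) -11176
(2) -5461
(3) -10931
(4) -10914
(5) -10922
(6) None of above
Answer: 5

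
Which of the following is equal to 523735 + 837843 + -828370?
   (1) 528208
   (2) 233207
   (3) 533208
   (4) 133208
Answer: 3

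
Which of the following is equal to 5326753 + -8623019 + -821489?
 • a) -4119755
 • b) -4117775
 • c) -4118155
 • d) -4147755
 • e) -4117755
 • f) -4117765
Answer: e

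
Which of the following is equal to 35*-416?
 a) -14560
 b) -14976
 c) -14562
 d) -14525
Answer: a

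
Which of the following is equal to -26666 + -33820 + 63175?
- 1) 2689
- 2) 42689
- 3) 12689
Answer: 1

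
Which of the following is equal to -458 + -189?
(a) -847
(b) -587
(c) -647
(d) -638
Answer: c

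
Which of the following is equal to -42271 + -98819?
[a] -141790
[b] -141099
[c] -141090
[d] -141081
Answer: c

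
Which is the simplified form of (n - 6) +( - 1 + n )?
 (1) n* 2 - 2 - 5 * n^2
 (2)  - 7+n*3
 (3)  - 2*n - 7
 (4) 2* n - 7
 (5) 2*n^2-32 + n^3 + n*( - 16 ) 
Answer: 4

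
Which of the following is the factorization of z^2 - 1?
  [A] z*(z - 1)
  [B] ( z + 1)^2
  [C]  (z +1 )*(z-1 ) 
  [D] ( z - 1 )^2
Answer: C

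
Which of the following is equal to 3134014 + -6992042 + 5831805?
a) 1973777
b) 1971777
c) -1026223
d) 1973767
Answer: a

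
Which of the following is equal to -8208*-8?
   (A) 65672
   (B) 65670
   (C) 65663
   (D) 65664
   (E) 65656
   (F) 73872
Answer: D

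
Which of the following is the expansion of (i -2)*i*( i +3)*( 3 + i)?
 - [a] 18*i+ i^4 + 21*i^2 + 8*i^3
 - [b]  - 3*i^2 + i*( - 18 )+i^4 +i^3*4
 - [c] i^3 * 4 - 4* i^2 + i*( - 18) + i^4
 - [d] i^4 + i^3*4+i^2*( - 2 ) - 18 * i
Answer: b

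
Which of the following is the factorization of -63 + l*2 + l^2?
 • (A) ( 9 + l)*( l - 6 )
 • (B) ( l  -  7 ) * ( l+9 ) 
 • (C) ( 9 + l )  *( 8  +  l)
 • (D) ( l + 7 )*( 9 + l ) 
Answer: B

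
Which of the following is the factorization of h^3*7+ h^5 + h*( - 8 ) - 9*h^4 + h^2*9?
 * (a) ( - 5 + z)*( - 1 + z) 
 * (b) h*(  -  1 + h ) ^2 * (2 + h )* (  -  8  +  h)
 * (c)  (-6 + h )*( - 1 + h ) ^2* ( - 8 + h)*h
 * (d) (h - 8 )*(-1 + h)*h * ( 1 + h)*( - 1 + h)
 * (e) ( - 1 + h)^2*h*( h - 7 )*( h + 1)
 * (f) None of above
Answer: d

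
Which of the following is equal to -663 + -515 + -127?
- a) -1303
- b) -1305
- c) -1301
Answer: b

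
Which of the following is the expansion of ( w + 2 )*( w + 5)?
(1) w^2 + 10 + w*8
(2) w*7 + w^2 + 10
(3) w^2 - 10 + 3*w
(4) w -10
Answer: 2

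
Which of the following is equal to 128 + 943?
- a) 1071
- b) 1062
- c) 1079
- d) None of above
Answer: a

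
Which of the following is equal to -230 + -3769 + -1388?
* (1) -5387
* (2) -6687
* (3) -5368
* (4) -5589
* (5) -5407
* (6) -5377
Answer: 1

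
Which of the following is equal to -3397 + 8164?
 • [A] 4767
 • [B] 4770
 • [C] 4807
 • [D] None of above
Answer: A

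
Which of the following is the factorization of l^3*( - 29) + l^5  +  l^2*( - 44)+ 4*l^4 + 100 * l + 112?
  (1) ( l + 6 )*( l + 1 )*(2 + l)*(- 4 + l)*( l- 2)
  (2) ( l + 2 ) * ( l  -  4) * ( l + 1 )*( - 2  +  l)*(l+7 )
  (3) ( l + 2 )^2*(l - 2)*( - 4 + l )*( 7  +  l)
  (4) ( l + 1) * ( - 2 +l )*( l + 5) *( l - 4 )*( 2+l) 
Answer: 2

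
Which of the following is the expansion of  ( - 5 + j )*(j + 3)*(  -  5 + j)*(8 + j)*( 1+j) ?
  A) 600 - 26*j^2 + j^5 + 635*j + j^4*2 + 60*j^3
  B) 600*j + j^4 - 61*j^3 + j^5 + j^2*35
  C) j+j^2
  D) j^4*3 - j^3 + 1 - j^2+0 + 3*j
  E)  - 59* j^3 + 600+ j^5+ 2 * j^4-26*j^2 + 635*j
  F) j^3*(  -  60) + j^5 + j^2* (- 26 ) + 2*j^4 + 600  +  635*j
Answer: F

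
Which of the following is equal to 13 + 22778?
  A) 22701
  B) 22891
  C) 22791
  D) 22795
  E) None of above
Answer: C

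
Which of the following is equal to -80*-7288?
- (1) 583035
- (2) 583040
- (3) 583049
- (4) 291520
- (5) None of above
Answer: 2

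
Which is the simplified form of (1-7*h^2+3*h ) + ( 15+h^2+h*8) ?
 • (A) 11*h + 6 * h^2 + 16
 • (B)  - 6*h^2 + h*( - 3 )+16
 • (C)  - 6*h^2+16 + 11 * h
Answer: C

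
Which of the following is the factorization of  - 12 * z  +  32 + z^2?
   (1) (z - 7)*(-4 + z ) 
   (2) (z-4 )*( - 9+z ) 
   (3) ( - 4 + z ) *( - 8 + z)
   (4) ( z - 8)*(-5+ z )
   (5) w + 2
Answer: 3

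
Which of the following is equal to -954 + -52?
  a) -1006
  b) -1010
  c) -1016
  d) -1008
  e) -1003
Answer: a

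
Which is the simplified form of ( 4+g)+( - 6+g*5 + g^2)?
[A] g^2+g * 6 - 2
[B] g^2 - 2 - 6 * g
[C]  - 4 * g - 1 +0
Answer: A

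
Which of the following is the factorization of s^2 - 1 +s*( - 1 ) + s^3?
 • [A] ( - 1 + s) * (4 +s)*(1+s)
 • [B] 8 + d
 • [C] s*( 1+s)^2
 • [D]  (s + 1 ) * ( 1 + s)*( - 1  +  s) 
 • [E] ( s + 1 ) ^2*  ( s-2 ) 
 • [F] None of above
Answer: D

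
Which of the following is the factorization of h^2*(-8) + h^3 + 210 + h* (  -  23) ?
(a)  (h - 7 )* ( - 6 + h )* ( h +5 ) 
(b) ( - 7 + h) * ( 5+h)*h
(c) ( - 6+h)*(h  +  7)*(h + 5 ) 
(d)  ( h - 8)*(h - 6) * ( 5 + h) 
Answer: a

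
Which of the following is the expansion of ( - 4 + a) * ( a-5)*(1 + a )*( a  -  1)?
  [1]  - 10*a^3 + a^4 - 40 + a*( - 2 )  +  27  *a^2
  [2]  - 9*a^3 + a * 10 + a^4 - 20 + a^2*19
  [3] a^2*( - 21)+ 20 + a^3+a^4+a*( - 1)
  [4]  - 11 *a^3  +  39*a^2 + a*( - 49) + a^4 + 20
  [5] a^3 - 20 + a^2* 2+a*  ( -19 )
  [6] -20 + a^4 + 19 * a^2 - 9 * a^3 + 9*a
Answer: 6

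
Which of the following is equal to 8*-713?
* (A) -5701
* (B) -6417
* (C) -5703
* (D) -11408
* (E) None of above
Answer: E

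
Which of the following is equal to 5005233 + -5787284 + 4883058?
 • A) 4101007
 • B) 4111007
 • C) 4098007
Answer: A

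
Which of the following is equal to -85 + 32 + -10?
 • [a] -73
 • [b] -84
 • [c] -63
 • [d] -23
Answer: c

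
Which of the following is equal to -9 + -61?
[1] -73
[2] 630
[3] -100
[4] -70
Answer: 4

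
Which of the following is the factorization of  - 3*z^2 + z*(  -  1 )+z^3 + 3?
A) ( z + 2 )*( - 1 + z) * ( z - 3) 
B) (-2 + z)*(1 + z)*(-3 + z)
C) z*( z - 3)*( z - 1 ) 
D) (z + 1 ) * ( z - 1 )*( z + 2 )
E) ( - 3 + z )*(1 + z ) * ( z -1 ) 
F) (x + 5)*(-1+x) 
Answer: E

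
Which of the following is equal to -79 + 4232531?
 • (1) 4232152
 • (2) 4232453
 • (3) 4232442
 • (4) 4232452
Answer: 4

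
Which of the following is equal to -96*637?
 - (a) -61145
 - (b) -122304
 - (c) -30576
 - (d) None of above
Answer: d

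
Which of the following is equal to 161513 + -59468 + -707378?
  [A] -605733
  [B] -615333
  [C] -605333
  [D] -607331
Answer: C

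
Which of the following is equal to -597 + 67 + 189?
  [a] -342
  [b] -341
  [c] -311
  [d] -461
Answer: b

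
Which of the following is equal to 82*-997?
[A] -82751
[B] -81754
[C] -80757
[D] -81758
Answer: B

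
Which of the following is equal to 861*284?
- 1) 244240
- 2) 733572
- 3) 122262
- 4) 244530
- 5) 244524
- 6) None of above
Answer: 5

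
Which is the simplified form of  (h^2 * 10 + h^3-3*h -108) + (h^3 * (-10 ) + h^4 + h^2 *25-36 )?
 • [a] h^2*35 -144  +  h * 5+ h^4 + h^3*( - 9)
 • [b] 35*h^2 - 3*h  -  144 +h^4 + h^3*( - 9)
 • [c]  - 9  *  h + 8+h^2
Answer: b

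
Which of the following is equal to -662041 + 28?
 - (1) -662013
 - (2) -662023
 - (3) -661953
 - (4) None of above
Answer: 1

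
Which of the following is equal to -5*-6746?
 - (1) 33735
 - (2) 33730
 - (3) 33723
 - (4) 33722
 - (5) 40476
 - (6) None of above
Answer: 2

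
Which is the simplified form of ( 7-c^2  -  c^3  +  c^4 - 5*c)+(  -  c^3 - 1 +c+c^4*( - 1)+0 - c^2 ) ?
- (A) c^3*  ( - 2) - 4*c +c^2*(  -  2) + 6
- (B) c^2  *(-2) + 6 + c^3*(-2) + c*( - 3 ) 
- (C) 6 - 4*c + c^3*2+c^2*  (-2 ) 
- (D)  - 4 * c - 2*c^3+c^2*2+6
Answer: A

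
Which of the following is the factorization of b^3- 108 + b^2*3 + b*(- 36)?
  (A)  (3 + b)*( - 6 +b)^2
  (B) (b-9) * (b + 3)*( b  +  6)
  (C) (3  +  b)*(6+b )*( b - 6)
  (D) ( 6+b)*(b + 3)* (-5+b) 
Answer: C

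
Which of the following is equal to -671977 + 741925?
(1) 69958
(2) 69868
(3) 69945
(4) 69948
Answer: 4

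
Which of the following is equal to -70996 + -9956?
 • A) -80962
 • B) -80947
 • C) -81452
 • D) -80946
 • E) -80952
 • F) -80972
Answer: E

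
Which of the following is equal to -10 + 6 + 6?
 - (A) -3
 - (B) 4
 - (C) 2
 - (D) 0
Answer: C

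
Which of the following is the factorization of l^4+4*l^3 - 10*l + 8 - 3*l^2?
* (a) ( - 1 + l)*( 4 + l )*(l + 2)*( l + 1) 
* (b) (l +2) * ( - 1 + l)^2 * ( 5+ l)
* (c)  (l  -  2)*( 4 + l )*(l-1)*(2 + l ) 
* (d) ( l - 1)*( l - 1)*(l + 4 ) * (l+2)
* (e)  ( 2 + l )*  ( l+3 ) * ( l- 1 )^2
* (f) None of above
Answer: d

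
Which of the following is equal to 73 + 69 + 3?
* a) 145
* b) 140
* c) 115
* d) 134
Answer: a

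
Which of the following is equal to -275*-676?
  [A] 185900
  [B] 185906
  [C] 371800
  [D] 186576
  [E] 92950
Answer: A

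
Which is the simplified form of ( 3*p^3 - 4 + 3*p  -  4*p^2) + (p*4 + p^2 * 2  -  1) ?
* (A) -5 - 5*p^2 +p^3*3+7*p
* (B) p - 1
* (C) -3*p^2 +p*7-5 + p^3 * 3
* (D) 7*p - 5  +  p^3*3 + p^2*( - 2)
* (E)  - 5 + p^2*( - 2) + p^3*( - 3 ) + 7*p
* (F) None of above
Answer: D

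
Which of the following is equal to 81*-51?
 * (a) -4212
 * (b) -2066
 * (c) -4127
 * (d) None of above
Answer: d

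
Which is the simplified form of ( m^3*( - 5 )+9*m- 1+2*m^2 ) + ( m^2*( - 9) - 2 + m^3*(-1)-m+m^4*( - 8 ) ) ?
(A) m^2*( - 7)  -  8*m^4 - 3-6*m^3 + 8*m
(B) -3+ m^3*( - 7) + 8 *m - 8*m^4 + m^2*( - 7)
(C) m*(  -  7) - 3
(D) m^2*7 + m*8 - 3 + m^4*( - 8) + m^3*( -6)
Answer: A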